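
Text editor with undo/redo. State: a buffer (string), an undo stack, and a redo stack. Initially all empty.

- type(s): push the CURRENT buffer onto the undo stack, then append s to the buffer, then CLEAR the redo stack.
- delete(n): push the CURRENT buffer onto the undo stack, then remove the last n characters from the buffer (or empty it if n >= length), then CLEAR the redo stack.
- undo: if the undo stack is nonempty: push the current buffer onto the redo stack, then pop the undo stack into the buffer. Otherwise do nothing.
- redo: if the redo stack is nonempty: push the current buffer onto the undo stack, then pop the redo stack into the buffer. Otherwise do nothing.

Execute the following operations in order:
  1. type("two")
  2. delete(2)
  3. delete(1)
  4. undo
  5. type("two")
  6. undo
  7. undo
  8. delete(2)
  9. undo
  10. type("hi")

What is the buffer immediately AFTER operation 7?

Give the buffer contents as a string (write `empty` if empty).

Answer: two

Derivation:
After op 1 (type): buf='two' undo_depth=1 redo_depth=0
After op 2 (delete): buf='t' undo_depth=2 redo_depth=0
After op 3 (delete): buf='(empty)' undo_depth=3 redo_depth=0
After op 4 (undo): buf='t' undo_depth=2 redo_depth=1
After op 5 (type): buf='ttwo' undo_depth=3 redo_depth=0
After op 6 (undo): buf='t' undo_depth=2 redo_depth=1
After op 7 (undo): buf='two' undo_depth=1 redo_depth=2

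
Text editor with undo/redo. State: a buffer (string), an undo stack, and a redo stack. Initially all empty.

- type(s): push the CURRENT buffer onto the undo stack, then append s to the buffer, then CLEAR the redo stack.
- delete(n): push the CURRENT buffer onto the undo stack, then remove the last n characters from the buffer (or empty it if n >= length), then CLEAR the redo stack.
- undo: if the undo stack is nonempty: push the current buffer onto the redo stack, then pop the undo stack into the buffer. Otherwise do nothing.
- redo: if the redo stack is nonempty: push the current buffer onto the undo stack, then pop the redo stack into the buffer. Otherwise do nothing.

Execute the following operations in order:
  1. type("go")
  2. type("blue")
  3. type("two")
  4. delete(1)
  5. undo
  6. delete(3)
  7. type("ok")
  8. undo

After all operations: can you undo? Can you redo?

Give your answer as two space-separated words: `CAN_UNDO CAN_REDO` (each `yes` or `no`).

Answer: yes yes

Derivation:
After op 1 (type): buf='go' undo_depth=1 redo_depth=0
After op 2 (type): buf='goblue' undo_depth=2 redo_depth=0
After op 3 (type): buf='gobluetwo' undo_depth=3 redo_depth=0
After op 4 (delete): buf='gobluetw' undo_depth=4 redo_depth=0
After op 5 (undo): buf='gobluetwo' undo_depth=3 redo_depth=1
After op 6 (delete): buf='goblue' undo_depth=4 redo_depth=0
After op 7 (type): buf='goblueok' undo_depth=5 redo_depth=0
After op 8 (undo): buf='goblue' undo_depth=4 redo_depth=1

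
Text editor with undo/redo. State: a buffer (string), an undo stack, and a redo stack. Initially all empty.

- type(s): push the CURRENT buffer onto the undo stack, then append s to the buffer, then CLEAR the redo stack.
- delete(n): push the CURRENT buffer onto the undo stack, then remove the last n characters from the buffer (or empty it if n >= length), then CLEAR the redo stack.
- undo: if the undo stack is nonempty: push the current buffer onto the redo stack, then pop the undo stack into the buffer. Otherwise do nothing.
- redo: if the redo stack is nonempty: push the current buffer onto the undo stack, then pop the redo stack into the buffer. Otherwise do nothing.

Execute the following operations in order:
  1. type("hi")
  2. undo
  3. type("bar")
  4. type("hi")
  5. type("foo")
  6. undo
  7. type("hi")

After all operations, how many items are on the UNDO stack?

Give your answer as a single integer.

After op 1 (type): buf='hi' undo_depth=1 redo_depth=0
After op 2 (undo): buf='(empty)' undo_depth=0 redo_depth=1
After op 3 (type): buf='bar' undo_depth=1 redo_depth=0
After op 4 (type): buf='barhi' undo_depth=2 redo_depth=0
After op 5 (type): buf='barhifoo' undo_depth=3 redo_depth=0
After op 6 (undo): buf='barhi' undo_depth=2 redo_depth=1
After op 7 (type): buf='barhihi' undo_depth=3 redo_depth=0

Answer: 3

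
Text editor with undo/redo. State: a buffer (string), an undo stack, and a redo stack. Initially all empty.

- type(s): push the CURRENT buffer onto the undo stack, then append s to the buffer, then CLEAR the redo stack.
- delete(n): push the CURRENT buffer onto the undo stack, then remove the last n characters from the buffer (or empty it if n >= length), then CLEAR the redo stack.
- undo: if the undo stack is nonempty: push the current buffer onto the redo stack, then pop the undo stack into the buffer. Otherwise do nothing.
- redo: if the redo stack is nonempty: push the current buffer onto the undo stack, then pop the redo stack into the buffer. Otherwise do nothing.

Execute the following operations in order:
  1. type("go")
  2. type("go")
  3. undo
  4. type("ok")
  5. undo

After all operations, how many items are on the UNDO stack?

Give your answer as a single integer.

After op 1 (type): buf='go' undo_depth=1 redo_depth=0
After op 2 (type): buf='gogo' undo_depth=2 redo_depth=0
After op 3 (undo): buf='go' undo_depth=1 redo_depth=1
After op 4 (type): buf='gook' undo_depth=2 redo_depth=0
After op 5 (undo): buf='go' undo_depth=1 redo_depth=1

Answer: 1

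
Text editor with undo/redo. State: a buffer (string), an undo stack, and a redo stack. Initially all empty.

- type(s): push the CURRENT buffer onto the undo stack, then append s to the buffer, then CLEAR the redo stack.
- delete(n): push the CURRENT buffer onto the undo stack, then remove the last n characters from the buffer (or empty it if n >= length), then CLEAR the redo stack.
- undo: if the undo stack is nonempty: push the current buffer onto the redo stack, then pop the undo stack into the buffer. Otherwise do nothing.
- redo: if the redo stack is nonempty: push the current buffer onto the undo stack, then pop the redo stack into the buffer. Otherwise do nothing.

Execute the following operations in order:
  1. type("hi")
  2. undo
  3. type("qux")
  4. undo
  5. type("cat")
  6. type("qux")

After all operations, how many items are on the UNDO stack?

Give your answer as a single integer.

After op 1 (type): buf='hi' undo_depth=1 redo_depth=0
After op 2 (undo): buf='(empty)' undo_depth=0 redo_depth=1
After op 3 (type): buf='qux' undo_depth=1 redo_depth=0
After op 4 (undo): buf='(empty)' undo_depth=0 redo_depth=1
After op 5 (type): buf='cat' undo_depth=1 redo_depth=0
After op 6 (type): buf='catqux' undo_depth=2 redo_depth=0

Answer: 2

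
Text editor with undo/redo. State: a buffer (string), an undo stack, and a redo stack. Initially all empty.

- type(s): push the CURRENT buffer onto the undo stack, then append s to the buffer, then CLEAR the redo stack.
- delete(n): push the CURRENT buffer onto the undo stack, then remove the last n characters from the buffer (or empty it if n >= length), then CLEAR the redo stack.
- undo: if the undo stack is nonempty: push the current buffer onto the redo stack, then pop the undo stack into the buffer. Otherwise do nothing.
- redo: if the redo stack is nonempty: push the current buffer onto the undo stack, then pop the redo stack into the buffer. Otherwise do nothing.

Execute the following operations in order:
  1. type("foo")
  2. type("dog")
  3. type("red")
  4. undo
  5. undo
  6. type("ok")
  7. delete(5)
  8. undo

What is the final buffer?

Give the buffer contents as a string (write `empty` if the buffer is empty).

After op 1 (type): buf='foo' undo_depth=1 redo_depth=0
After op 2 (type): buf='foodog' undo_depth=2 redo_depth=0
After op 3 (type): buf='foodogred' undo_depth=3 redo_depth=0
After op 4 (undo): buf='foodog' undo_depth=2 redo_depth=1
After op 5 (undo): buf='foo' undo_depth=1 redo_depth=2
After op 6 (type): buf='foook' undo_depth=2 redo_depth=0
After op 7 (delete): buf='(empty)' undo_depth=3 redo_depth=0
After op 8 (undo): buf='foook' undo_depth=2 redo_depth=1

Answer: foook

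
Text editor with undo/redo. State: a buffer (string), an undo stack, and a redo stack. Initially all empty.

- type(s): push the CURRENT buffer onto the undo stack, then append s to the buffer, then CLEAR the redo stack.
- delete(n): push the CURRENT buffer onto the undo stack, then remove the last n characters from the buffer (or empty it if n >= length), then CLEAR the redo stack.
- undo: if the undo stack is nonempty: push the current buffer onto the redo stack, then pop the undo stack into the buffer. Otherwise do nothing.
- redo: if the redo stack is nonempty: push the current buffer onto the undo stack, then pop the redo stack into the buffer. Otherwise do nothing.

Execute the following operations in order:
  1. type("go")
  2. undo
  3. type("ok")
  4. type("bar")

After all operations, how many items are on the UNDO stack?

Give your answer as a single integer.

After op 1 (type): buf='go' undo_depth=1 redo_depth=0
After op 2 (undo): buf='(empty)' undo_depth=0 redo_depth=1
After op 3 (type): buf='ok' undo_depth=1 redo_depth=0
After op 4 (type): buf='okbar' undo_depth=2 redo_depth=0

Answer: 2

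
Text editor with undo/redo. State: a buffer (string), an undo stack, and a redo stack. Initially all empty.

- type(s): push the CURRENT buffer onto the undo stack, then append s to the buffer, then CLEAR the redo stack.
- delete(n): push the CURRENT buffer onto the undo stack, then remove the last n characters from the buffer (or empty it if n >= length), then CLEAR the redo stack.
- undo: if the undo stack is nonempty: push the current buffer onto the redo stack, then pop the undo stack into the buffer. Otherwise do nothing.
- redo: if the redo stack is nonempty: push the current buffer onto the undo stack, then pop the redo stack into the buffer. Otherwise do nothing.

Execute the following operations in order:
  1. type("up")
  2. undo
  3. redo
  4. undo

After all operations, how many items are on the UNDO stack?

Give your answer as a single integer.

Answer: 0

Derivation:
After op 1 (type): buf='up' undo_depth=1 redo_depth=0
After op 2 (undo): buf='(empty)' undo_depth=0 redo_depth=1
After op 3 (redo): buf='up' undo_depth=1 redo_depth=0
After op 4 (undo): buf='(empty)' undo_depth=0 redo_depth=1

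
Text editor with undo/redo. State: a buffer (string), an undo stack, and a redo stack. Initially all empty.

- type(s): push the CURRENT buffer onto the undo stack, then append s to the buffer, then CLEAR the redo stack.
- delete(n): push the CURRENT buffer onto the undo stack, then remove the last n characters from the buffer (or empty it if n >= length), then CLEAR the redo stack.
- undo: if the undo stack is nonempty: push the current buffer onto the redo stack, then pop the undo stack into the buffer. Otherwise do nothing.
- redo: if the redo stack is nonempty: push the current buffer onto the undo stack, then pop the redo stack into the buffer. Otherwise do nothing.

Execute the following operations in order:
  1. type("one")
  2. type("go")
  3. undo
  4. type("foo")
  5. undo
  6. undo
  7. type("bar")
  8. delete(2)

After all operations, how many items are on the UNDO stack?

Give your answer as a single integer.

Answer: 2

Derivation:
After op 1 (type): buf='one' undo_depth=1 redo_depth=0
After op 2 (type): buf='onego' undo_depth=2 redo_depth=0
After op 3 (undo): buf='one' undo_depth=1 redo_depth=1
After op 4 (type): buf='onefoo' undo_depth=2 redo_depth=0
After op 5 (undo): buf='one' undo_depth=1 redo_depth=1
After op 6 (undo): buf='(empty)' undo_depth=0 redo_depth=2
After op 7 (type): buf='bar' undo_depth=1 redo_depth=0
After op 8 (delete): buf='b' undo_depth=2 redo_depth=0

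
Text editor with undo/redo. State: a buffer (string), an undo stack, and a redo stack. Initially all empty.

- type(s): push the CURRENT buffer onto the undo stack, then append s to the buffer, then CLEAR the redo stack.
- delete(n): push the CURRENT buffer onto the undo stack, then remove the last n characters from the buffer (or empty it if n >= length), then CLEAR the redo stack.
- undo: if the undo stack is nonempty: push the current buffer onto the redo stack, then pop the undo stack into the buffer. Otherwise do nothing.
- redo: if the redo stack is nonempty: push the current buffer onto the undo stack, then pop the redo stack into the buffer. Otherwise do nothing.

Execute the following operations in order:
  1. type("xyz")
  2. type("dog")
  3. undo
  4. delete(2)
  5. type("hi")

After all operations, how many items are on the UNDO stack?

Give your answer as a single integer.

Answer: 3

Derivation:
After op 1 (type): buf='xyz' undo_depth=1 redo_depth=0
After op 2 (type): buf='xyzdog' undo_depth=2 redo_depth=0
After op 3 (undo): buf='xyz' undo_depth=1 redo_depth=1
After op 4 (delete): buf='x' undo_depth=2 redo_depth=0
After op 5 (type): buf='xhi' undo_depth=3 redo_depth=0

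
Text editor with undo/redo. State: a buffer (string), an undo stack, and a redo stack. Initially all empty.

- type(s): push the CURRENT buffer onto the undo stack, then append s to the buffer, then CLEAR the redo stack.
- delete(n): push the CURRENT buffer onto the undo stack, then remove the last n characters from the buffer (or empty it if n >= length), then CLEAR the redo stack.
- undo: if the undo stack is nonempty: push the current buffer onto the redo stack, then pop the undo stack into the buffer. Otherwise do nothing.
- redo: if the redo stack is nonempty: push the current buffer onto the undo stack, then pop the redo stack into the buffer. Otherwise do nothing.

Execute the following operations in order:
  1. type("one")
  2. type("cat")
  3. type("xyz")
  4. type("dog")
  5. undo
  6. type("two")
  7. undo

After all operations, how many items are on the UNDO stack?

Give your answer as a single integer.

After op 1 (type): buf='one' undo_depth=1 redo_depth=0
After op 2 (type): buf='onecat' undo_depth=2 redo_depth=0
After op 3 (type): buf='onecatxyz' undo_depth=3 redo_depth=0
After op 4 (type): buf='onecatxyzdog' undo_depth=4 redo_depth=0
After op 5 (undo): buf='onecatxyz' undo_depth=3 redo_depth=1
After op 6 (type): buf='onecatxyztwo' undo_depth=4 redo_depth=0
After op 7 (undo): buf='onecatxyz' undo_depth=3 redo_depth=1

Answer: 3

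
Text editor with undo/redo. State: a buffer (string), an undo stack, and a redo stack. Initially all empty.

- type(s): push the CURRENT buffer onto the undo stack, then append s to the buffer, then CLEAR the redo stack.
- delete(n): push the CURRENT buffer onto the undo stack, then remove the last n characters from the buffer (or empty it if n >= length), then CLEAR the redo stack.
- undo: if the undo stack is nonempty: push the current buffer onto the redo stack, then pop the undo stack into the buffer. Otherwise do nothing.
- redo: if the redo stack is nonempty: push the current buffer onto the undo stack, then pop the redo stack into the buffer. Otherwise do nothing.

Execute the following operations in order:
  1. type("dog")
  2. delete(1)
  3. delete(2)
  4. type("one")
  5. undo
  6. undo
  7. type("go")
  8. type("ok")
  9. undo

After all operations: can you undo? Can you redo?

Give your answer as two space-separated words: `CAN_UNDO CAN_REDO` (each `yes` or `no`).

After op 1 (type): buf='dog' undo_depth=1 redo_depth=0
After op 2 (delete): buf='do' undo_depth=2 redo_depth=0
After op 3 (delete): buf='(empty)' undo_depth=3 redo_depth=0
After op 4 (type): buf='one' undo_depth=4 redo_depth=0
After op 5 (undo): buf='(empty)' undo_depth=3 redo_depth=1
After op 6 (undo): buf='do' undo_depth=2 redo_depth=2
After op 7 (type): buf='dogo' undo_depth=3 redo_depth=0
After op 8 (type): buf='dogook' undo_depth=4 redo_depth=0
After op 9 (undo): buf='dogo' undo_depth=3 redo_depth=1

Answer: yes yes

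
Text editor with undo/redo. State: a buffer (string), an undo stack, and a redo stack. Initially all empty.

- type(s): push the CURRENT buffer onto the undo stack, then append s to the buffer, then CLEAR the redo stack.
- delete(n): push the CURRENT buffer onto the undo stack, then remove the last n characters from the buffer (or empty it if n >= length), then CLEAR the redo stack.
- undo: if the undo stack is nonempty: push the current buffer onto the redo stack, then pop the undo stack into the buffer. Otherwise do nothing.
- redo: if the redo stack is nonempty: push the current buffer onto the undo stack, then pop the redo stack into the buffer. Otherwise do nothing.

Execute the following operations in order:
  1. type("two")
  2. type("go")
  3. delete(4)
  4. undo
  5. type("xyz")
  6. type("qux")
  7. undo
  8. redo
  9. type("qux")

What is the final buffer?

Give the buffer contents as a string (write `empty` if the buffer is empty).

After op 1 (type): buf='two' undo_depth=1 redo_depth=0
After op 2 (type): buf='twogo' undo_depth=2 redo_depth=0
After op 3 (delete): buf='t' undo_depth=3 redo_depth=0
After op 4 (undo): buf='twogo' undo_depth=2 redo_depth=1
After op 5 (type): buf='twogoxyz' undo_depth=3 redo_depth=0
After op 6 (type): buf='twogoxyzqux' undo_depth=4 redo_depth=0
After op 7 (undo): buf='twogoxyz' undo_depth=3 redo_depth=1
After op 8 (redo): buf='twogoxyzqux' undo_depth=4 redo_depth=0
After op 9 (type): buf='twogoxyzquxqux' undo_depth=5 redo_depth=0

Answer: twogoxyzquxqux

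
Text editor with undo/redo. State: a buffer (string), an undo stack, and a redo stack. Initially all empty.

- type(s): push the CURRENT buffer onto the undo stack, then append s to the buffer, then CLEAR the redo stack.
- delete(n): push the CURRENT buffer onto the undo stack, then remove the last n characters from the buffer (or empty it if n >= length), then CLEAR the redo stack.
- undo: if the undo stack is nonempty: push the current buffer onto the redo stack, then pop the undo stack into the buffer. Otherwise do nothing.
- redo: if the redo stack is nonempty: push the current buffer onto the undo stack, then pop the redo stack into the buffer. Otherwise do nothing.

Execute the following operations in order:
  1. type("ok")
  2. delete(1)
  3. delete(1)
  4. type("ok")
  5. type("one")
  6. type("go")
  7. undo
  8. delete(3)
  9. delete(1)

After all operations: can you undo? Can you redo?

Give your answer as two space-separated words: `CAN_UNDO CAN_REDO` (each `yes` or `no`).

Answer: yes no

Derivation:
After op 1 (type): buf='ok' undo_depth=1 redo_depth=0
After op 2 (delete): buf='o' undo_depth=2 redo_depth=0
After op 3 (delete): buf='(empty)' undo_depth=3 redo_depth=0
After op 4 (type): buf='ok' undo_depth=4 redo_depth=0
After op 5 (type): buf='okone' undo_depth=5 redo_depth=0
After op 6 (type): buf='okonego' undo_depth=6 redo_depth=0
After op 7 (undo): buf='okone' undo_depth=5 redo_depth=1
After op 8 (delete): buf='ok' undo_depth=6 redo_depth=0
After op 9 (delete): buf='o' undo_depth=7 redo_depth=0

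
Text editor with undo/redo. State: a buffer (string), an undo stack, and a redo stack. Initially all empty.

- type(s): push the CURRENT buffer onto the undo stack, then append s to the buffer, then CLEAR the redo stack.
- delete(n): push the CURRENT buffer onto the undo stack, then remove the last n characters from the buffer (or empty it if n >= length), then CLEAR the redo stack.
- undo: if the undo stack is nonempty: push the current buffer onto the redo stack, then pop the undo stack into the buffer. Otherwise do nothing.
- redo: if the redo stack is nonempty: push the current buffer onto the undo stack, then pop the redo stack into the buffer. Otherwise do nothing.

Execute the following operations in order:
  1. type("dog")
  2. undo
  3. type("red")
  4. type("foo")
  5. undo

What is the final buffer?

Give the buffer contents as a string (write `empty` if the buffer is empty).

After op 1 (type): buf='dog' undo_depth=1 redo_depth=0
After op 2 (undo): buf='(empty)' undo_depth=0 redo_depth=1
After op 3 (type): buf='red' undo_depth=1 redo_depth=0
After op 4 (type): buf='redfoo' undo_depth=2 redo_depth=0
After op 5 (undo): buf='red' undo_depth=1 redo_depth=1

Answer: red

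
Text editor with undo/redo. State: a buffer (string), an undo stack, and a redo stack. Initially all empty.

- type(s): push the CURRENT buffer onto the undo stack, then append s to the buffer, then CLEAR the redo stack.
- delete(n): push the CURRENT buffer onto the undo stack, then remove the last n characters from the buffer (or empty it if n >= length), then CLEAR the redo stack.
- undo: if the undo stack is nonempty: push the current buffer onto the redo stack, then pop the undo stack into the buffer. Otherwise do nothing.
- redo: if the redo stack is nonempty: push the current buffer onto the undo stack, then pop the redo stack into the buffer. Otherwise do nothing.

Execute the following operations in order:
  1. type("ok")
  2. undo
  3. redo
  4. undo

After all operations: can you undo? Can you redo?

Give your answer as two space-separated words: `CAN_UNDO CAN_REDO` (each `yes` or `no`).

After op 1 (type): buf='ok' undo_depth=1 redo_depth=0
After op 2 (undo): buf='(empty)' undo_depth=0 redo_depth=1
After op 3 (redo): buf='ok' undo_depth=1 redo_depth=0
After op 4 (undo): buf='(empty)' undo_depth=0 redo_depth=1

Answer: no yes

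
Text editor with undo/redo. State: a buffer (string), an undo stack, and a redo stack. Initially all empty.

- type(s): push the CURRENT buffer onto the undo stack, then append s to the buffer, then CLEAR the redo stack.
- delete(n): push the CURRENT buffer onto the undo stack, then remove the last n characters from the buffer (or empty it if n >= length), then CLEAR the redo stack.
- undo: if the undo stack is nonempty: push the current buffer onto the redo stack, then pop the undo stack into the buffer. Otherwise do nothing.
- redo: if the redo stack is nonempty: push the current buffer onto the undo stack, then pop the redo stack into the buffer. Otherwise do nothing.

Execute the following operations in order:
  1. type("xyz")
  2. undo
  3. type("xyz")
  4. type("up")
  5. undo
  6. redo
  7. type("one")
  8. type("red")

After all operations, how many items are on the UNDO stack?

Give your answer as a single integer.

After op 1 (type): buf='xyz' undo_depth=1 redo_depth=0
After op 2 (undo): buf='(empty)' undo_depth=0 redo_depth=1
After op 3 (type): buf='xyz' undo_depth=1 redo_depth=0
After op 4 (type): buf='xyzup' undo_depth=2 redo_depth=0
After op 5 (undo): buf='xyz' undo_depth=1 redo_depth=1
After op 6 (redo): buf='xyzup' undo_depth=2 redo_depth=0
After op 7 (type): buf='xyzupone' undo_depth=3 redo_depth=0
After op 8 (type): buf='xyzuponered' undo_depth=4 redo_depth=0

Answer: 4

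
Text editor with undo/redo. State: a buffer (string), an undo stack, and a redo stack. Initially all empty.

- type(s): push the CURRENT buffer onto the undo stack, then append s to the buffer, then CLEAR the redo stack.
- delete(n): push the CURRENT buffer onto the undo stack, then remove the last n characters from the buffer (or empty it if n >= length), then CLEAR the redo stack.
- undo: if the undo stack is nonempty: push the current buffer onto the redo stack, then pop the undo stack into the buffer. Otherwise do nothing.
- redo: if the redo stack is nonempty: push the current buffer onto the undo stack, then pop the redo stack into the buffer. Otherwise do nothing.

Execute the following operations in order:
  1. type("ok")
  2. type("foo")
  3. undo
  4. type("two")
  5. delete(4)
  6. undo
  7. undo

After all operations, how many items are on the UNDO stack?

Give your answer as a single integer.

After op 1 (type): buf='ok' undo_depth=1 redo_depth=0
After op 2 (type): buf='okfoo' undo_depth=2 redo_depth=0
After op 3 (undo): buf='ok' undo_depth=1 redo_depth=1
After op 4 (type): buf='oktwo' undo_depth=2 redo_depth=0
After op 5 (delete): buf='o' undo_depth=3 redo_depth=0
After op 6 (undo): buf='oktwo' undo_depth=2 redo_depth=1
After op 7 (undo): buf='ok' undo_depth=1 redo_depth=2

Answer: 1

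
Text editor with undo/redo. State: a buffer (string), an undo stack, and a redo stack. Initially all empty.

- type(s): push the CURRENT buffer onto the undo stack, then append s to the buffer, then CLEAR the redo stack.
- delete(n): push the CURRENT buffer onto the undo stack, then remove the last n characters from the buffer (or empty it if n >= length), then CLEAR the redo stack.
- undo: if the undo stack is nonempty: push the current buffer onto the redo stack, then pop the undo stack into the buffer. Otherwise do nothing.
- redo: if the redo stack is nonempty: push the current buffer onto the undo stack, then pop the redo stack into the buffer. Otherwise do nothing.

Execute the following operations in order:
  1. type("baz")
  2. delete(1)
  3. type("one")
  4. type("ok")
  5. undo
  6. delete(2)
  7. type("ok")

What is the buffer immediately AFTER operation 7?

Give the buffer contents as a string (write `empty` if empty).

Answer: baook

Derivation:
After op 1 (type): buf='baz' undo_depth=1 redo_depth=0
After op 2 (delete): buf='ba' undo_depth=2 redo_depth=0
After op 3 (type): buf='baone' undo_depth=3 redo_depth=0
After op 4 (type): buf='baoneok' undo_depth=4 redo_depth=0
After op 5 (undo): buf='baone' undo_depth=3 redo_depth=1
After op 6 (delete): buf='bao' undo_depth=4 redo_depth=0
After op 7 (type): buf='baook' undo_depth=5 redo_depth=0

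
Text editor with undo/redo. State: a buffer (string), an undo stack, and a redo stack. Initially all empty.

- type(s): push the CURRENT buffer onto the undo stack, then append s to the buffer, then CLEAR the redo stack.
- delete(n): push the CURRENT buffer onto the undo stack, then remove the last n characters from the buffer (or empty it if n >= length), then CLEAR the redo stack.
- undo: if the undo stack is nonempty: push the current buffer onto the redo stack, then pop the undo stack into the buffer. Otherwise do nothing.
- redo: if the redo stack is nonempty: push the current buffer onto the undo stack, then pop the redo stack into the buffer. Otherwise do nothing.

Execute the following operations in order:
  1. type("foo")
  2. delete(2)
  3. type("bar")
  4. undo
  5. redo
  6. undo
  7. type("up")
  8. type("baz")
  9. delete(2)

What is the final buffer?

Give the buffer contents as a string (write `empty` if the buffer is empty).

Answer: fupb

Derivation:
After op 1 (type): buf='foo' undo_depth=1 redo_depth=0
After op 2 (delete): buf='f' undo_depth=2 redo_depth=0
After op 3 (type): buf='fbar' undo_depth=3 redo_depth=0
After op 4 (undo): buf='f' undo_depth=2 redo_depth=1
After op 5 (redo): buf='fbar' undo_depth=3 redo_depth=0
After op 6 (undo): buf='f' undo_depth=2 redo_depth=1
After op 7 (type): buf='fup' undo_depth=3 redo_depth=0
After op 8 (type): buf='fupbaz' undo_depth=4 redo_depth=0
After op 9 (delete): buf='fupb' undo_depth=5 redo_depth=0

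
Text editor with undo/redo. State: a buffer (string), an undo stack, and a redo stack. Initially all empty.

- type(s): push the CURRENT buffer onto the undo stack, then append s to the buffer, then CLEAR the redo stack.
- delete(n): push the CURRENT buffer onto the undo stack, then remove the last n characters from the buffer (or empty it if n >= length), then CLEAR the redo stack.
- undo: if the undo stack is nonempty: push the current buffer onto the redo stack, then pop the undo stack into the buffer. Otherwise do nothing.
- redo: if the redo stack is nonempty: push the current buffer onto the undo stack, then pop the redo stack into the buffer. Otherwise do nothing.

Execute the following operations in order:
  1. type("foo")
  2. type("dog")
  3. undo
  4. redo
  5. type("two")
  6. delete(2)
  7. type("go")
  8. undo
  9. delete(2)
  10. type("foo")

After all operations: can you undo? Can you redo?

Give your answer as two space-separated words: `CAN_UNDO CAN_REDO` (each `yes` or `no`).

After op 1 (type): buf='foo' undo_depth=1 redo_depth=0
After op 2 (type): buf='foodog' undo_depth=2 redo_depth=0
After op 3 (undo): buf='foo' undo_depth=1 redo_depth=1
After op 4 (redo): buf='foodog' undo_depth=2 redo_depth=0
After op 5 (type): buf='foodogtwo' undo_depth=3 redo_depth=0
After op 6 (delete): buf='foodogt' undo_depth=4 redo_depth=0
After op 7 (type): buf='foodogtgo' undo_depth=5 redo_depth=0
After op 8 (undo): buf='foodogt' undo_depth=4 redo_depth=1
After op 9 (delete): buf='foodo' undo_depth=5 redo_depth=0
After op 10 (type): buf='foodofoo' undo_depth=6 redo_depth=0

Answer: yes no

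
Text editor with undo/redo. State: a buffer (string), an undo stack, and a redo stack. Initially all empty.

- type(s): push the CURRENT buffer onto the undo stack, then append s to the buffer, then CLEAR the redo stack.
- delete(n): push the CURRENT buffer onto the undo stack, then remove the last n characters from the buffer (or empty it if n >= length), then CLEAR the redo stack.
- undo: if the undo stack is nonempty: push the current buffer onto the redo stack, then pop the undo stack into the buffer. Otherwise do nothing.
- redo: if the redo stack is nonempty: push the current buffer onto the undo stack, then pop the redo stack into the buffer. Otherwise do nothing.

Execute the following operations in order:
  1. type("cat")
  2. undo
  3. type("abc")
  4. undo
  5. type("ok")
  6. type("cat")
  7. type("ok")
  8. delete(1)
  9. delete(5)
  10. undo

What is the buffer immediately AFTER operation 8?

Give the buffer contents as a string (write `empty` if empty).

Answer: okcato

Derivation:
After op 1 (type): buf='cat' undo_depth=1 redo_depth=0
After op 2 (undo): buf='(empty)' undo_depth=0 redo_depth=1
After op 3 (type): buf='abc' undo_depth=1 redo_depth=0
After op 4 (undo): buf='(empty)' undo_depth=0 redo_depth=1
After op 5 (type): buf='ok' undo_depth=1 redo_depth=0
After op 6 (type): buf='okcat' undo_depth=2 redo_depth=0
After op 7 (type): buf='okcatok' undo_depth=3 redo_depth=0
After op 8 (delete): buf='okcato' undo_depth=4 redo_depth=0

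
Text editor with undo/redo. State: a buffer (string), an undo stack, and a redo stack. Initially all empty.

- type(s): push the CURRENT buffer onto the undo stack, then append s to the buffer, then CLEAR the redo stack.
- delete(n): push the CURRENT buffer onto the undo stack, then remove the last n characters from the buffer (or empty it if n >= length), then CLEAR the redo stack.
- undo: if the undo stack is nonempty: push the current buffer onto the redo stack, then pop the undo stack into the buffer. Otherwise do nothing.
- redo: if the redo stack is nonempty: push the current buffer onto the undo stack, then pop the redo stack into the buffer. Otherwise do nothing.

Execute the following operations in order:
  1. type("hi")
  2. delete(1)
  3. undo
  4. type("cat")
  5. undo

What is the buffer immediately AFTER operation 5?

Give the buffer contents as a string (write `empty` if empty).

Answer: hi

Derivation:
After op 1 (type): buf='hi' undo_depth=1 redo_depth=0
After op 2 (delete): buf='h' undo_depth=2 redo_depth=0
After op 3 (undo): buf='hi' undo_depth=1 redo_depth=1
After op 4 (type): buf='hicat' undo_depth=2 redo_depth=0
After op 5 (undo): buf='hi' undo_depth=1 redo_depth=1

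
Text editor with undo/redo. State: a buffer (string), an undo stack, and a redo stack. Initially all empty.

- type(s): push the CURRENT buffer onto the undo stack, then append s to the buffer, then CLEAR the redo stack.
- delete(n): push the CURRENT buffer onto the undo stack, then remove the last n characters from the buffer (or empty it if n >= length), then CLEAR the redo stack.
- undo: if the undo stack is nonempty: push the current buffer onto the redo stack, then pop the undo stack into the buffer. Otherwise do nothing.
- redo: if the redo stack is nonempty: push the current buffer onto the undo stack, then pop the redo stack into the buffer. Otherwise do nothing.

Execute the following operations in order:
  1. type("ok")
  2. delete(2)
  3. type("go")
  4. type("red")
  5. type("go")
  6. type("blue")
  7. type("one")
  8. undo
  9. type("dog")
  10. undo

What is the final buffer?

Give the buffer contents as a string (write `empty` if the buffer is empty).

Answer: goredgoblue

Derivation:
After op 1 (type): buf='ok' undo_depth=1 redo_depth=0
After op 2 (delete): buf='(empty)' undo_depth=2 redo_depth=0
After op 3 (type): buf='go' undo_depth=3 redo_depth=0
After op 4 (type): buf='gored' undo_depth=4 redo_depth=0
After op 5 (type): buf='goredgo' undo_depth=5 redo_depth=0
After op 6 (type): buf='goredgoblue' undo_depth=6 redo_depth=0
After op 7 (type): buf='goredgoblueone' undo_depth=7 redo_depth=0
After op 8 (undo): buf='goredgoblue' undo_depth=6 redo_depth=1
After op 9 (type): buf='goredgobluedog' undo_depth=7 redo_depth=0
After op 10 (undo): buf='goredgoblue' undo_depth=6 redo_depth=1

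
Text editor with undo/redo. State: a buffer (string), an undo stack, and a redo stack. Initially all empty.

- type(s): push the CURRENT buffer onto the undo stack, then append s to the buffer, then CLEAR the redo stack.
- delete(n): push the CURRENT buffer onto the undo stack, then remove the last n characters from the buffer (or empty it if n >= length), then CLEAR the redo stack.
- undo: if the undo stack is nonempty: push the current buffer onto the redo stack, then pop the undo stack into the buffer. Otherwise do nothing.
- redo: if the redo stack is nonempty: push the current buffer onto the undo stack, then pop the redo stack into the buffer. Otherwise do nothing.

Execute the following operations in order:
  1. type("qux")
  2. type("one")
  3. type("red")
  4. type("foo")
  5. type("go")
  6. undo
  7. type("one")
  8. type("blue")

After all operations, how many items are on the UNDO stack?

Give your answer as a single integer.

After op 1 (type): buf='qux' undo_depth=1 redo_depth=0
After op 2 (type): buf='quxone' undo_depth=2 redo_depth=0
After op 3 (type): buf='quxonered' undo_depth=3 redo_depth=0
After op 4 (type): buf='quxoneredfoo' undo_depth=4 redo_depth=0
After op 5 (type): buf='quxoneredfoogo' undo_depth=5 redo_depth=0
After op 6 (undo): buf='quxoneredfoo' undo_depth=4 redo_depth=1
After op 7 (type): buf='quxoneredfooone' undo_depth=5 redo_depth=0
After op 8 (type): buf='quxoneredfoooneblue' undo_depth=6 redo_depth=0

Answer: 6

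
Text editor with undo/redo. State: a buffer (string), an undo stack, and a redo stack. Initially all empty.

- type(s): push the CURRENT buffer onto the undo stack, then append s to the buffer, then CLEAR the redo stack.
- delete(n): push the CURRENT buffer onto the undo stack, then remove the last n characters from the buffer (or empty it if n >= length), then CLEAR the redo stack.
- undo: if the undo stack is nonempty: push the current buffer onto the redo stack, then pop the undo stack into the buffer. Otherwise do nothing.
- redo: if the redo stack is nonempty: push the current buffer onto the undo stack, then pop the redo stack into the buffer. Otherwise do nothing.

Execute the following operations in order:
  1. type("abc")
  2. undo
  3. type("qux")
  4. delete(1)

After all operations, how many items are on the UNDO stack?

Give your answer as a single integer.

After op 1 (type): buf='abc' undo_depth=1 redo_depth=0
After op 2 (undo): buf='(empty)' undo_depth=0 redo_depth=1
After op 3 (type): buf='qux' undo_depth=1 redo_depth=0
After op 4 (delete): buf='qu' undo_depth=2 redo_depth=0

Answer: 2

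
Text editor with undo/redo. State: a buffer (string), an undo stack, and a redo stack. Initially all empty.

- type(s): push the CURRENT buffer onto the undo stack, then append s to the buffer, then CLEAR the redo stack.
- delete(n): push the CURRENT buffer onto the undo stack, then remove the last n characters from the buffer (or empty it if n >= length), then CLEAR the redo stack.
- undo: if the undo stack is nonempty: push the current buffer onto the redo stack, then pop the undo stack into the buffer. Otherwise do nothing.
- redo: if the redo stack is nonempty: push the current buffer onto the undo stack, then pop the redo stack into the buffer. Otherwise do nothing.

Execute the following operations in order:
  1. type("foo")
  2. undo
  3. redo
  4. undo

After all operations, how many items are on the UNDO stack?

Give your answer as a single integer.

After op 1 (type): buf='foo' undo_depth=1 redo_depth=0
After op 2 (undo): buf='(empty)' undo_depth=0 redo_depth=1
After op 3 (redo): buf='foo' undo_depth=1 redo_depth=0
After op 4 (undo): buf='(empty)' undo_depth=0 redo_depth=1

Answer: 0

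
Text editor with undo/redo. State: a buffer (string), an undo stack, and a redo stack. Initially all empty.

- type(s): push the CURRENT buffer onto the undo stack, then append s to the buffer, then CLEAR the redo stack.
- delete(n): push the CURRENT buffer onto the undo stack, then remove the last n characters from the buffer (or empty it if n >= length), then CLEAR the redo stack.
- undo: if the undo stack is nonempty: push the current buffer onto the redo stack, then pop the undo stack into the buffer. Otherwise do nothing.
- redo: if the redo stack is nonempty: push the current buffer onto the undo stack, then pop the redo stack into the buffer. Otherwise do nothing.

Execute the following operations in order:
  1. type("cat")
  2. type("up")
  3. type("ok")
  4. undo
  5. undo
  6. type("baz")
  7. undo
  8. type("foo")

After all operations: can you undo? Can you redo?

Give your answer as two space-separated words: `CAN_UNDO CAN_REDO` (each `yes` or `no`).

Answer: yes no

Derivation:
After op 1 (type): buf='cat' undo_depth=1 redo_depth=0
After op 2 (type): buf='catup' undo_depth=2 redo_depth=0
After op 3 (type): buf='catupok' undo_depth=3 redo_depth=0
After op 4 (undo): buf='catup' undo_depth=2 redo_depth=1
After op 5 (undo): buf='cat' undo_depth=1 redo_depth=2
After op 6 (type): buf='catbaz' undo_depth=2 redo_depth=0
After op 7 (undo): buf='cat' undo_depth=1 redo_depth=1
After op 8 (type): buf='catfoo' undo_depth=2 redo_depth=0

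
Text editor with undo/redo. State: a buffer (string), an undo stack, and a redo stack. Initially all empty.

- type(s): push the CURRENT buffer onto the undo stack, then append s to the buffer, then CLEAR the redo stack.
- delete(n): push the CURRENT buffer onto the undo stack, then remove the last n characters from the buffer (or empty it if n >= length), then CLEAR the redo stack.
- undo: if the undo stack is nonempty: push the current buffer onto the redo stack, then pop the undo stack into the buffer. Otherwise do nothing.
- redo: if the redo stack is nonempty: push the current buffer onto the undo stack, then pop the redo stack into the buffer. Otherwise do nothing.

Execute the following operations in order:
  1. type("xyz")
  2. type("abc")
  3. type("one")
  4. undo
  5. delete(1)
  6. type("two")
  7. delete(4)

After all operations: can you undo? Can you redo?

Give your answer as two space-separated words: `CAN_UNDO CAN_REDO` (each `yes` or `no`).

After op 1 (type): buf='xyz' undo_depth=1 redo_depth=0
After op 2 (type): buf='xyzabc' undo_depth=2 redo_depth=0
After op 3 (type): buf='xyzabcone' undo_depth=3 redo_depth=0
After op 4 (undo): buf='xyzabc' undo_depth=2 redo_depth=1
After op 5 (delete): buf='xyzab' undo_depth=3 redo_depth=0
After op 6 (type): buf='xyzabtwo' undo_depth=4 redo_depth=0
After op 7 (delete): buf='xyza' undo_depth=5 redo_depth=0

Answer: yes no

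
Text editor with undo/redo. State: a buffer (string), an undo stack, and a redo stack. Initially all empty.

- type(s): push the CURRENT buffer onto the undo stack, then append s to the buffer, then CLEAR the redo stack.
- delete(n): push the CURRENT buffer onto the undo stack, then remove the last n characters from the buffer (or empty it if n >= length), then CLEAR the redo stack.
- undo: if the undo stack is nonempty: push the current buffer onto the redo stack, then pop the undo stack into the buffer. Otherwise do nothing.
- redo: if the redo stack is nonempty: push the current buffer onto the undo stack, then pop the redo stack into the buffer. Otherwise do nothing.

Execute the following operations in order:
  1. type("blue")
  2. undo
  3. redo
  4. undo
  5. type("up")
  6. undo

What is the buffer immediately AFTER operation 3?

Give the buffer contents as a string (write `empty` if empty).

Answer: blue

Derivation:
After op 1 (type): buf='blue' undo_depth=1 redo_depth=0
After op 2 (undo): buf='(empty)' undo_depth=0 redo_depth=1
After op 3 (redo): buf='blue' undo_depth=1 redo_depth=0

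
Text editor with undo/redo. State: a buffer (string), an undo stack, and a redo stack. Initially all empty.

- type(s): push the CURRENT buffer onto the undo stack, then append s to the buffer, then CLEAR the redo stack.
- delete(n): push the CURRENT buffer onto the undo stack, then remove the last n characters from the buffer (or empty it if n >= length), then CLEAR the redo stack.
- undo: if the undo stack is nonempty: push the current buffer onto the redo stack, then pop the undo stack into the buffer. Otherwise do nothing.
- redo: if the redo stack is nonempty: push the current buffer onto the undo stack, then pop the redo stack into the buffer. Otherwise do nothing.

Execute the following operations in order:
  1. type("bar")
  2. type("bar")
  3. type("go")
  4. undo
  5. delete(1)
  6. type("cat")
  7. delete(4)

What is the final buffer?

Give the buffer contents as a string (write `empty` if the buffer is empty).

Answer: barb

Derivation:
After op 1 (type): buf='bar' undo_depth=1 redo_depth=0
After op 2 (type): buf='barbar' undo_depth=2 redo_depth=0
After op 3 (type): buf='barbargo' undo_depth=3 redo_depth=0
After op 4 (undo): buf='barbar' undo_depth=2 redo_depth=1
After op 5 (delete): buf='barba' undo_depth=3 redo_depth=0
After op 6 (type): buf='barbacat' undo_depth=4 redo_depth=0
After op 7 (delete): buf='barb' undo_depth=5 redo_depth=0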